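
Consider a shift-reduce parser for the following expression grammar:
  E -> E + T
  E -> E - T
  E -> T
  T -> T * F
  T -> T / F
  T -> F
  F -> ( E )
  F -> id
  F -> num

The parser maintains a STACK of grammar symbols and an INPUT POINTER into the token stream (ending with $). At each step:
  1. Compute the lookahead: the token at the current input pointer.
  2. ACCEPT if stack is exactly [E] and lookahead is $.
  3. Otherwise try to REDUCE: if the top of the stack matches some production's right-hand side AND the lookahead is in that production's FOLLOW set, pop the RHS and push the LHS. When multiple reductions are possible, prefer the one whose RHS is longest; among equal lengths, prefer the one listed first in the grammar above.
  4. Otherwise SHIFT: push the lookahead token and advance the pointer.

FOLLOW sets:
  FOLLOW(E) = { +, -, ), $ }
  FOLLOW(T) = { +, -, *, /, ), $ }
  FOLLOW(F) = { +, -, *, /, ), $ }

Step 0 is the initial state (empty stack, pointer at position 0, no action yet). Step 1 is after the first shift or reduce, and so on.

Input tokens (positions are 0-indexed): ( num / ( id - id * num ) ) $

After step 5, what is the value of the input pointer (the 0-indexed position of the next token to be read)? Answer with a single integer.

Answer: 3

Derivation:
Step 1: shift (. Stack=[(] ptr=1 lookahead=num remaining=[num / ( id - id * num ) ) $]
Step 2: shift num. Stack=[( num] ptr=2 lookahead=/ remaining=[/ ( id - id * num ) ) $]
Step 3: reduce F->num. Stack=[( F] ptr=2 lookahead=/ remaining=[/ ( id - id * num ) ) $]
Step 4: reduce T->F. Stack=[( T] ptr=2 lookahead=/ remaining=[/ ( id - id * num ) ) $]
Step 5: shift /. Stack=[( T /] ptr=3 lookahead=( remaining=[( id - id * num ) ) $]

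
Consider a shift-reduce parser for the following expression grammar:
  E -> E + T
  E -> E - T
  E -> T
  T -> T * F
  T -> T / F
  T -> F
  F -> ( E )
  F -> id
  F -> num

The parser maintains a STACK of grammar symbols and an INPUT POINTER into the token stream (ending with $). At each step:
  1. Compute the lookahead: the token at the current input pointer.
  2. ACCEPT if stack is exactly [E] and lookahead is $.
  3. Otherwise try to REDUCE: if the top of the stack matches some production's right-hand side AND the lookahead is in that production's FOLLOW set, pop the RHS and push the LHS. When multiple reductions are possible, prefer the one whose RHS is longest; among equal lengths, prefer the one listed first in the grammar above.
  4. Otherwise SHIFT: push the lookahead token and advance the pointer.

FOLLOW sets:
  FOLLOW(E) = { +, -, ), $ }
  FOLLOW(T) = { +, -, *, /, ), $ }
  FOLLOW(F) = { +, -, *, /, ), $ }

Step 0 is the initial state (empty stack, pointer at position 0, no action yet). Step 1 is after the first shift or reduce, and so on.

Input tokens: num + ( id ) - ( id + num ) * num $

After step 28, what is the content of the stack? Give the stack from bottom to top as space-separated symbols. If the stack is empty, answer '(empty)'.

Step 1: shift num. Stack=[num] ptr=1 lookahead=+ remaining=[+ ( id ) - ( id + num ) * num $]
Step 2: reduce F->num. Stack=[F] ptr=1 lookahead=+ remaining=[+ ( id ) - ( id + num ) * num $]
Step 3: reduce T->F. Stack=[T] ptr=1 lookahead=+ remaining=[+ ( id ) - ( id + num ) * num $]
Step 4: reduce E->T. Stack=[E] ptr=1 lookahead=+ remaining=[+ ( id ) - ( id + num ) * num $]
Step 5: shift +. Stack=[E +] ptr=2 lookahead=( remaining=[( id ) - ( id + num ) * num $]
Step 6: shift (. Stack=[E + (] ptr=3 lookahead=id remaining=[id ) - ( id + num ) * num $]
Step 7: shift id. Stack=[E + ( id] ptr=4 lookahead=) remaining=[) - ( id + num ) * num $]
Step 8: reduce F->id. Stack=[E + ( F] ptr=4 lookahead=) remaining=[) - ( id + num ) * num $]
Step 9: reduce T->F. Stack=[E + ( T] ptr=4 lookahead=) remaining=[) - ( id + num ) * num $]
Step 10: reduce E->T. Stack=[E + ( E] ptr=4 lookahead=) remaining=[) - ( id + num ) * num $]
Step 11: shift ). Stack=[E + ( E )] ptr=5 lookahead=- remaining=[- ( id + num ) * num $]
Step 12: reduce F->( E ). Stack=[E + F] ptr=5 lookahead=- remaining=[- ( id + num ) * num $]
Step 13: reduce T->F. Stack=[E + T] ptr=5 lookahead=- remaining=[- ( id + num ) * num $]
Step 14: reduce E->E + T. Stack=[E] ptr=5 lookahead=- remaining=[- ( id + num ) * num $]
Step 15: shift -. Stack=[E -] ptr=6 lookahead=( remaining=[( id + num ) * num $]
Step 16: shift (. Stack=[E - (] ptr=7 lookahead=id remaining=[id + num ) * num $]
Step 17: shift id. Stack=[E - ( id] ptr=8 lookahead=+ remaining=[+ num ) * num $]
Step 18: reduce F->id. Stack=[E - ( F] ptr=8 lookahead=+ remaining=[+ num ) * num $]
Step 19: reduce T->F. Stack=[E - ( T] ptr=8 lookahead=+ remaining=[+ num ) * num $]
Step 20: reduce E->T. Stack=[E - ( E] ptr=8 lookahead=+ remaining=[+ num ) * num $]
Step 21: shift +. Stack=[E - ( E +] ptr=9 lookahead=num remaining=[num ) * num $]
Step 22: shift num. Stack=[E - ( E + num] ptr=10 lookahead=) remaining=[) * num $]
Step 23: reduce F->num. Stack=[E - ( E + F] ptr=10 lookahead=) remaining=[) * num $]
Step 24: reduce T->F. Stack=[E - ( E + T] ptr=10 lookahead=) remaining=[) * num $]
Step 25: reduce E->E + T. Stack=[E - ( E] ptr=10 lookahead=) remaining=[) * num $]
Step 26: shift ). Stack=[E - ( E )] ptr=11 lookahead=* remaining=[* num $]
Step 27: reduce F->( E ). Stack=[E - F] ptr=11 lookahead=* remaining=[* num $]
Step 28: reduce T->F. Stack=[E - T] ptr=11 lookahead=* remaining=[* num $]

Answer: E - T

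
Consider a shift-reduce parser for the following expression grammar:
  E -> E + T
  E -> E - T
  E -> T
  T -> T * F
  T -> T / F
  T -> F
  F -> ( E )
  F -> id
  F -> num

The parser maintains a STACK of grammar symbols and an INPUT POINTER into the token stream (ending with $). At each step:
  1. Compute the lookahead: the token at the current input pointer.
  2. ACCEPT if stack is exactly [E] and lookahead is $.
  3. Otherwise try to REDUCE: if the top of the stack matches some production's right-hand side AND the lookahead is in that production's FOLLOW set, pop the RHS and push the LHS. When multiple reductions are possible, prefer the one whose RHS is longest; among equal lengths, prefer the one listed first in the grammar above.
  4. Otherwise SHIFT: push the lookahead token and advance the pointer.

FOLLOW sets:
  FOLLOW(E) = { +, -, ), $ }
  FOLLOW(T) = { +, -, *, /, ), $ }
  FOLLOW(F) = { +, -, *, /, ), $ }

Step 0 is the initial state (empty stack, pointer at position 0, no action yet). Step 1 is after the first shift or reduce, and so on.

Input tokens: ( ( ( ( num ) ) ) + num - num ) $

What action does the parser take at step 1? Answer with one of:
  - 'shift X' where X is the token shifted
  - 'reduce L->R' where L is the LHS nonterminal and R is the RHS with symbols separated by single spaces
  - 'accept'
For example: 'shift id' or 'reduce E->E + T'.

Answer: shift (

Derivation:
Step 1: shift (. Stack=[(] ptr=1 lookahead=( remaining=[( ( ( num ) ) ) + num - num ) $]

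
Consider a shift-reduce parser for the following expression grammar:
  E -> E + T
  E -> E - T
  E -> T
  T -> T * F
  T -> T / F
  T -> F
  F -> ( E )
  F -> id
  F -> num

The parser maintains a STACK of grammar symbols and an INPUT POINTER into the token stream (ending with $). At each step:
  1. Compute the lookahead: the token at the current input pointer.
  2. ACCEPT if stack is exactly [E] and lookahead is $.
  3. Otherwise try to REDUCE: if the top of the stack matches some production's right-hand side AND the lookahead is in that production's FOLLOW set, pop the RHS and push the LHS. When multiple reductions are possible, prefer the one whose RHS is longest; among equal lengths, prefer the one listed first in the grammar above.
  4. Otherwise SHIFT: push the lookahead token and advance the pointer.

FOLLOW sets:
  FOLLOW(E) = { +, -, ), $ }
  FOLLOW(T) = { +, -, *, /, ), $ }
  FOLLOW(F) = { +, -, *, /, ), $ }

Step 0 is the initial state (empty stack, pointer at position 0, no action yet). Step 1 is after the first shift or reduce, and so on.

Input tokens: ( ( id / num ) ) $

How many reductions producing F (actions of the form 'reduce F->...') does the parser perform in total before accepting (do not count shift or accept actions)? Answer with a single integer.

Answer: 4

Derivation:
Step 1: shift (. Stack=[(] ptr=1 lookahead=( remaining=[( id / num ) ) $]
Step 2: shift (. Stack=[( (] ptr=2 lookahead=id remaining=[id / num ) ) $]
Step 3: shift id. Stack=[( ( id] ptr=3 lookahead=/ remaining=[/ num ) ) $]
Step 4: reduce F->id. Stack=[( ( F] ptr=3 lookahead=/ remaining=[/ num ) ) $]
Step 5: reduce T->F. Stack=[( ( T] ptr=3 lookahead=/ remaining=[/ num ) ) $]
Step 6: shift /. Stack=[( ( T /] ptr=4 lookahead=num remaining=[num ) ) $]
Step 7: shift num. Stack=[( ( T / num] ptr=5 lookahead=) remaining=[) ) $]
Step 8: reduce F->num. Stack=[( ( T / F] ptr=5 lookahead=) remaining=[) ) $]
Step 9: reduce T->T / F. Stack=[( ( T] ptr=5 lookahead=) remaining=[) ) $]
Step 10: reduce E->T. Stack=[( ( E] ptr=5 lookahead=) remaining=[) ) $]
Step 11: shift ). Stack=[( ( E )] ptr=6 lookahead=) remaining=[) $]
Step 12: reduce F->( E ). Stack=[( F] ptr=6 lookahead=) remaining=[) $]
Step 13: reduce T->F. Stack=[( T] ptr=6 lookahead=) remaining=[) $]
Step 14: reduce E->T. Stack=[( E] ptr=6 lookahead=) remaining=[) $]
Step 15: shift ). Stack=[( E )] ptr=7 lookahead=$ remaining=[$]
Step 16: reduce F->( E ). Stack=[F] ptr=7 lookahead=$ remaining=[$]
Step 17: reduce T->F. Stack=[T] ptr=7 lookahead=$ remaining=[$]
Step 18: reduce E->T. Stack=[E] ptr=7 lookahead=$ remaining=[$]
Step 19: accept. Stack=[E] ptr=7 lookahead=$ remaining=[$]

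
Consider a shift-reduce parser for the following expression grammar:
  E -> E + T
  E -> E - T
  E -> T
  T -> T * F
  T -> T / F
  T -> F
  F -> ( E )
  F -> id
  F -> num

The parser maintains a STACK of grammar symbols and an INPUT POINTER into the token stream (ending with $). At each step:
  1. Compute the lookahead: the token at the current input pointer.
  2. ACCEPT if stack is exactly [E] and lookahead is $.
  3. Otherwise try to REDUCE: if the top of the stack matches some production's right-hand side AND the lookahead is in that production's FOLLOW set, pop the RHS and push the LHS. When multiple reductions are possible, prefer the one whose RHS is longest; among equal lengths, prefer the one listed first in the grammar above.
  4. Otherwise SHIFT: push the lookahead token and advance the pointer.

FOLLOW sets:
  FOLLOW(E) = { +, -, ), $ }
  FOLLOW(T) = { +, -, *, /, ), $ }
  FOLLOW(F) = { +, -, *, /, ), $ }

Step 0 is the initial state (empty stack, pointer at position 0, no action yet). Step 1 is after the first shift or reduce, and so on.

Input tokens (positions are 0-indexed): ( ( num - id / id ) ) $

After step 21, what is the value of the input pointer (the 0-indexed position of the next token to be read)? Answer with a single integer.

Answer: 9

Derivation:
Step 1: shift (. Stack=[(] ptr=1 lookahead=( remaining=[( num - id / id ) ) $]
Step 2: shift (. Stack=[( (] ptr=2 lookahead=num remaining=[num - id / id ) ) $]
Step 3: shift num. Stack=[( ( num] ptr=3 lookahead=- remaining=[- id / id ) ) $]
Step 4: reduce F->num. Stack=[( ( F] ptr=3 lookahead=- remaining=[- id / id ) ) $]
Step 5: reduce T->F. Stack=[( ( T] ptr=3 lookahead=- remaining=[- id / id ) ) $]
Step 6: reduce E->T. Stack=[( ( E] ptr=3 lookahead=- remaining=[- id / id ) ) $]
Step 7: shift -. Stack=[( ( E -] ptr=4 lookahead=id remaining=[id / id ) ) $]
Step 8: shift id. Stack=[( ( E - id] ptr=5 lookahead=/ remaining=[/ id ) ) $]
Step 9: reduce F->id. Stack=[( ( E - F] ptr=5 lookahead=/ remaining=[/ id ) ) $]
Step 10: reduce T->F. Stack=[( ( E - T] ptr=5 lookahead=/ remaining=[/ id ) ) $]
Step 11: shift /. Stack=[( ( E - T /] ptr=6 lookahead=id remaining=[id ) ) $]
Step 12: shift id. Stack=[( ( E - T / id] ptr=7 lookahead=) remaining=[) ) $]
Step 13: reduce F->id. Stack=[( ( E - T / F] ptr=7 lookahead=) remaining=[) ) $]
Step 14: reduce T->T / F. Stack=[( ( E - T] ptr=7 lookahead=) remaining=[) ) $]
Step 15: reduce E->E - T. Stack=[( ( E] ptr=7 lookahead=) remaining=[) ) $]
Step 16: shift ). Stack=[( ( E )] ptr=8 lookahead=) remaining=[) $]
Step 17: reduce F->( E ). Stack=[( F] ptr=8 lookahead=) remaining=[) $]
Step 18: reduce T->F. Stack=[( T] ptr=8 lookahead=) remaining=[) $]
Step 19: reduce E->T. Stack=[( E] ptr=8 lookahead=) remaining=[) $]
Step 20: shift ). Stack=[( E )] ptr=9 lookahead=$ remaining=[$]
Step 21: reduce F->( E ). Stack=[F] ptr=9 lookahead=$ remaining=[$]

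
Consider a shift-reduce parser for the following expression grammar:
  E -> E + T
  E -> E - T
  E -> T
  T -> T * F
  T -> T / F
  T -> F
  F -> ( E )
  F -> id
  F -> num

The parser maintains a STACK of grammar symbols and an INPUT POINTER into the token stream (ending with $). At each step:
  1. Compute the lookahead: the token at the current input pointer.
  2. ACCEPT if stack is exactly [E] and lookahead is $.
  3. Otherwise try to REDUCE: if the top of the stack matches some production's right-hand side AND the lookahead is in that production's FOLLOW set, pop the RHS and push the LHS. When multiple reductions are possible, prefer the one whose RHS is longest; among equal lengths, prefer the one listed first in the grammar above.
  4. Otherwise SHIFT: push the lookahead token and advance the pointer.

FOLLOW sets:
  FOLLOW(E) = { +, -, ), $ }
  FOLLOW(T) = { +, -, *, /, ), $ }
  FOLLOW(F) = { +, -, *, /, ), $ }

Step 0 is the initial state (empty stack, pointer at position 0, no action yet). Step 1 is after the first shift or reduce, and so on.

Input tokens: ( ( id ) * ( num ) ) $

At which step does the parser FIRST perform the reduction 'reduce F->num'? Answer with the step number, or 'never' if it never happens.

Answer: 13

Derivation:
Step 1: shift (. Stack=[(] ptr=1 lookahead=( remaining=[( id ) * ( num ) ) $]
Step 2: shift (. Stack=[( (] ptr=2 lookahead=id remaining=[id ) * ( num ) ) $]
Step 3: shift id. Stack=[( ( id] ptr=3 lookahead=) remaining=[) * ( num ) ) $]
Step 4: reduce F->id. Stack=[( ( F] ptr=3 lookahead=) remaining=[) * ( num ) ) $]
Step 5: reduce T->F. Stack=[( ( T] ptr=3 lookahead=) remaining=[) * ( num ) ) $]
Step 6: reduce E->T. Stack=[( ( E] ptr=3 lookahead=) remaining=[) * ( num ) ) $]
Step 7: shift ). Stack=[( ( E )] ptr=4 lookahead=* remaining=[* ( num ) ) $]
Step 8: reduce F->( E ). Stack=[( F] ptr=4 lookahead=* remaining=[* ( num ) ) $]
Step 9: reduce T->F. Stack=[( T] ptr=4 lookahead=* remaining=[* ( num ) ) $]
Step 10: shift *. Stack=[( T *] ptr=5 lookahead=( remaining=[( num ) ) $]
Step 11: shift (. Stack=[( T * (] ptr=6 lookahead=num remaining=[num ) ) $]
Step 12: shift num. Stack=[( T * ( num] ptr=7 lookahead=) remaining=[) ) $]
Step 13: reduce F->num. Stack=[( T * ( F] ptr=7 lookahead=) remaining=[) ) $]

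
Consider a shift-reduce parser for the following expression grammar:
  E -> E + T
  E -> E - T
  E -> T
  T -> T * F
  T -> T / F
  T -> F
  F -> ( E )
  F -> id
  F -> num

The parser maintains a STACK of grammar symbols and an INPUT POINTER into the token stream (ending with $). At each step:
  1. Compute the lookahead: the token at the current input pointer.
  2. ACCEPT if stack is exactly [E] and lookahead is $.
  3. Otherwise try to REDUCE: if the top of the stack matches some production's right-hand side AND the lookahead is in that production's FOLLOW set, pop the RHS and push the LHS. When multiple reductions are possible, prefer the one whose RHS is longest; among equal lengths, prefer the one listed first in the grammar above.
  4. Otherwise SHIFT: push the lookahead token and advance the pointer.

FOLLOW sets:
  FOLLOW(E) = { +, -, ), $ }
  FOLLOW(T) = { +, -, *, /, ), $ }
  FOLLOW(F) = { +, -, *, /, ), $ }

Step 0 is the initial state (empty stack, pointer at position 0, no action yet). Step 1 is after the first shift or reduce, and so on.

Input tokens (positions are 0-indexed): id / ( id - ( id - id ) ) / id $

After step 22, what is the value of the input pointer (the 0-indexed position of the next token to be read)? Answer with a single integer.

Answer: 10

Derivation:
Step 1: shift id. Stack=[id] ptr=1 lookahead=/ remaining=[/ ( id - ( id - id ) ) / id $]
Step 2: reduce F->id. Stack=[F] ptr=1 lookahead=/ remaining=[/ ( id - ( id - id ) ) / id $]
Step 3: reduce T->F. Stack=[T] ptr=1 lookahead=/ remaining=[/ ( id - ( id - id ) ) / id $]
Step 4: shift /. Stack=[T /] ptr=2 lookahead=( remaining=[( id - ( id - id ) ) / id $]
Step 5: shift (. Stack=[T / (] ptr=3 lookahead=id remaining=[id - ( id - id ) ) / id $]
Step 6: shift id. Stack=[T / ( id] ptr=4 lookahead=- remaining=[- ( id - id ) ) / id $]
Step 7: reduce F->id. Stack=[T / ( F] ptr=4 lookahead=- remaining=[- ( id - id ) ) / id $]
Step 8: reduce T->F. Stack=[T / ( T] ptr=4 lookahead=- remaining=[- ( id - id ) ) / id $]
Step 9: reduce E->T. Stack=[T / ( E] ptr=4 lookahead=- remaining=[- ( id - id ) ) / id $]
Step 10: shift -. Stack=[T / ( E -] ptr=5 lookahead=( remaining=[( id - id ) ) / id $]
Step 11: shift (. Stack=[T / ( E - (] ptr=6 lookahead=id remaining=[id - id ) ) / id $]
Step 12: shift id. Stack=[T / ( E - ( id] ptr=7 lookahead=- remaining=[- id ) ) / id $]
Step 13: reduce F->id. Stack=[T / ( E - ( F] ptr=7 lookahead=- remaining=[- id ) ) / id $]
Step 14: reduce T->F. Stack=[T / ( E - ( T] ptr=7 lookahead=- remaining=[- id ) ) / id $]
Step 15: reduce E->T. Stack=[T / ( E - ( E] ptr=7 lookahead=- remaining=[- id ) ) / id $]
Step 16: shift -. Stack=[T / ( E - ( E -] ptr=8 lookahead=id remaining=[id ) ) / id $]
Step 17: shift id. Stack=[T / ( E - ( E - id] ptr=9 lookahead=) remaining=[) ) / id $]
Step 18: reduce F->id. Stack=[T / ( E - ( E - F] ptr=9 lookahead=) remaining=[) ) / id $]
Step 19: reduce T->F. Stack=[T / ( E - ( E - T] ptr=9 lookahead=) remaining=[) ) / id $]
Step 20: reduce E->E - T. Stack=[T / ( E - ( E] ptr=9 lookahead=) remaining=[) ) / id $]
Step 21: shift ). Stack=[T / ( E - ( E )] ptr=10 lookahead=) remaining=[) / id $]
Step 22: reduce F->( E ). Stack=[T / ( E - F] ptr=10 lookahead=) remaining=[) / id $]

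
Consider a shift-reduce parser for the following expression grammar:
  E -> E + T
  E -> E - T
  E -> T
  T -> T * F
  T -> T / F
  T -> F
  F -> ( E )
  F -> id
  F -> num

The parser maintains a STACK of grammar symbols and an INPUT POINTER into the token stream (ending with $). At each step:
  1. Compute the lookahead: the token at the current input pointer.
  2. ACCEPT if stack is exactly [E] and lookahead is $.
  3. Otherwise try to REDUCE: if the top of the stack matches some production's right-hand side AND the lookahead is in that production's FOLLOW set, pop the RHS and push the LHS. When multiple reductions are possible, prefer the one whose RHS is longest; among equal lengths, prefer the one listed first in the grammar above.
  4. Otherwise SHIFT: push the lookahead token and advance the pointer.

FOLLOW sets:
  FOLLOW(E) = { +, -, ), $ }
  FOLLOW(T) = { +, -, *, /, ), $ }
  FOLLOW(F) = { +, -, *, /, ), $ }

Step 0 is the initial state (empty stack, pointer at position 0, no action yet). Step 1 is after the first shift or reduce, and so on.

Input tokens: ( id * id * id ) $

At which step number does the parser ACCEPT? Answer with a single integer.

Step 1: shift (. Stack=[(] ptr=1 lookahead=id remaining=[id * id * id ) $]
Step 2: shift id. Stack=[( id] ptr=2 lookahead=* remaining=[* id * id ) $]
Step 3: reduce F->id. Stack=[( F] ptr=2 lookahead=* remaining=[* id * id ) $]
Step 4: reduce T->F. Stack=[( T] ptr=2 lookahead=* remaining=[* id * id ) $]
Step 5: shift *. Stack=[( T *] ptr=3 lookahead=id remaining=[id * id ) $]
Step 6: shift id. Stack=[( T * id] ptr=4 lookahead=* remaining=[* id ) $]
Step 7: reduce F->id. Stack=[( T * F] ptr=4 lookahead=* remaining=[* id ) $]
Step 8: reduce T->T * F. Stack=[( T] ptr=4 lookahead=* remaining=[* id ) $]
Step 9: shift *. Stack=[( T *] ptr=5 lookahead=id remaining=[id ) $]
Step 10: shift id. Stack=[( T * id] ptr=6 lookahead=) remaining=[) $]
Step 11: reduce F->id. Stack=[( T * F] ptr=6 lookahead=) remaining=[) $]
Step 12: reduce T->T * F. Stack=[( T] ptr=6 lookahead=) remaining=[) $]
Step 13: reduce E->T. Stack=[( E] ptr=6 lookahead=) remaining=[) $]
Step 14: shift ). Stack=[( E )] ptr=7 lookahead=$ remaining=[$]
Step 15: reduce F->( E ). Stack=[F] ptr=7 lookahead=$ remaining=[$]
Step 16: reduce T->F. Stack=[T] ptr=7 lookahead=$ remaining=[$]
Step 17: reduce E->T. Stack=[E] ptr=7 lookahead=$ remaining=[$]
Step 18: accept. Stack=[E] ptr=7 lookahead=$ remaining=[$]

Answer: 18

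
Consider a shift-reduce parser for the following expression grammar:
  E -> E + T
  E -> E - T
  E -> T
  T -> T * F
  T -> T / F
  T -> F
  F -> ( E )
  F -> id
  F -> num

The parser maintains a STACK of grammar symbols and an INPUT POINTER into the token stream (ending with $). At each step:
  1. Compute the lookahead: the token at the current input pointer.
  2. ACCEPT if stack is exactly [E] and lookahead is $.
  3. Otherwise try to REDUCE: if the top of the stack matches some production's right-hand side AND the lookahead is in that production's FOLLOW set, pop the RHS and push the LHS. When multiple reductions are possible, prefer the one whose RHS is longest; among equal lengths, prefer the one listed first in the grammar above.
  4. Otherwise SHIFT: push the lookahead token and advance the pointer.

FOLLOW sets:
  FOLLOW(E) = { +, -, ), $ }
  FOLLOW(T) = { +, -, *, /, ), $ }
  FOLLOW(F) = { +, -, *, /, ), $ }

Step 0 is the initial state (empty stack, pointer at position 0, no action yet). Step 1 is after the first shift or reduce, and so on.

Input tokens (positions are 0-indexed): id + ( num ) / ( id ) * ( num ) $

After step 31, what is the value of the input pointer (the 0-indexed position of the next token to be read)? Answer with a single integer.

Answer: 13

Derivation:
Step 1: shift id. Stack=[id] ptr=1 lookahead=+ remaining=[+ ( num ) / ( id ) * ( num ) $]
Step 2: reduce F->id. Stack=[F] ptr=1 lookahead=+ remaining=[+ ( num ) / ( id ) * ( num ) $]
Step 3: reduce T->F. Stack=[T] ptr=1 lookahead=+ remaining=[+ ( num ) / ( id ) * ( num ) $]
Step 4: reduce E->T. Stack=[E] ptr=1 lookahead=+ remaining=[+ ( num ) / ( id ) * ( num ) $]
Step 5: shift +. Stack=[E +] ptr=2 lookahead=( remaining=[( num ) / ( id ) * ( num ) $]
Step 6: shift (. Stack=[E + (] ptr=3 lookahead=num remaining=[num ) / ( id ) * ( num ) $]
Step 7: shift num. Stack=[E + ( num] ptr=4 lookahead=) remaining=[) / ( id ) * ( num ) $]
Step 8: reduce F->num. Stack=[E + ( F] ptr=4 lookahead=) remaining=[) / ( id ) * ( num ) $]
Step 9: reduce T->F. Stack=[E + ( T] ptr=4 lookahead=) remaining=[) / ( id ) * ( num ) $]
Step 10: reduce E->T. Stack=[E + ( E] ptr=4 lookahead=) remaining=[) / ( id ) * ( num ) $]
Step 11: shift ). Stack=[E + ( E )] ptr=5 lookahead=/ remaining=[/ ( id ) * ( num ) $]
Step 12: reduce F->( E ). Stack=[E + F] ptr=5 lookahead=/ remaining=[/ ( id ) * ( num ) $]
Step 13: reduce T->F. Stack=[E + T] ptr=5 lookahead=/ remaining=[/ ( id ) * ( num ) $]
Step 14: shift /. Stack=[E + T /] ptr=6 lookahead=( remaining=[( id ) * ( num ) $]
Step 15: shift (. Stack=[E + T / (] ptr=7 lookahead=id remaining=[id ) * ( num ) $]
Step 16: shift id. Stack=[E + T / ( id] ptr=8 lookahead=) remaining=[) * ( num ) $]
Step 17: reduce F->id. Stack=[E + T / ( F] ptr=8 lookahead=) remaining=[) * ( num ) $]
Step 18: reduce T->F. Stack=[E + T / ( T] ptr=8 lookahead=) remaining=[) * ( num ) $]
Step 19: reduce E->T. Stack=[E + T / ( E] ptr=8 lookahead=) remaining=[) * ( num ) $]
Step 20: shift ). Stack=[E + T / ( E )] ptr=9 lookahead=* remaining=[* ( num ) $]
Step 21: reduce F->( E ). Stack=[E + T / F] ptr=9 lookahead=* remaining=[* ( num ) $]
Step 22: reduce T->T / F. Stack=[E + T] ptr=9 lookahead=* remaining=[* ( num ) $]
Step 23: shift *. Stack=[E + T *] ptr=10 lookahead=( remaining=[( num ) $]
Step 24: shift (. Stack=[E + T * (] ptr=11 lookahead=num remaining=[num ) $]
Step 25: shift num. Stack=[E + T * ( num] ptr=12 lookahead=) remaining=[) $]
Step 26: reduce F->num. Stack=[E + T * ( F] ptr=12 lookahead=) remaining=[) $]
Step 27: reduce T->F. Stack=[E + T * ( T] ptr=12 lookahead=) remaining=[) $]
Step 28: reduce E->T. Stack=[E + T * ( E] ptr=12 lookahead=) remaining=[) $]
Step 29: shift ). Stack=[E + T * ( E )] ptr=13 lookahead=$ remaining=[$]
Step 30: reduce F->( E ). Stack=[E + T * F] ptr=13 lookahead=$ remaining=[$]
Step 31: reduce T->T * F. Stack=[E + T] ptr=13 lookahead=$ remaining=[$]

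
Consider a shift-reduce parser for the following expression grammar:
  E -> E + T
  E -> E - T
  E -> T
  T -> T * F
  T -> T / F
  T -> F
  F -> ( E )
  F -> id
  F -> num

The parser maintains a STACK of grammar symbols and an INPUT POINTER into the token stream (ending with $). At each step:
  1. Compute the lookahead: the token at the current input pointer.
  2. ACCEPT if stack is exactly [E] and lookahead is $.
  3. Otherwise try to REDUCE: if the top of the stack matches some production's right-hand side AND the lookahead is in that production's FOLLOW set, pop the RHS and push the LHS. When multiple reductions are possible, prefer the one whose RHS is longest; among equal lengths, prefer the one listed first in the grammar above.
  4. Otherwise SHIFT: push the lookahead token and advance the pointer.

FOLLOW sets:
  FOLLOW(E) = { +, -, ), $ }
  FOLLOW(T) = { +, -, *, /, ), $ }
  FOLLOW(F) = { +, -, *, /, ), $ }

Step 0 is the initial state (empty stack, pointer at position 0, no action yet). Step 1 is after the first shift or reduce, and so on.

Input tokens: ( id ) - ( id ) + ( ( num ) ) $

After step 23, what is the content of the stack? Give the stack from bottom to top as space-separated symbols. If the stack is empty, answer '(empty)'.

Answer: E + ( ( num

Derivation:
Step 1: shift (. Stack=[(] ptr=1 lookahead=id remaining=[id ) - ( id ) + ( ( num ) ) $]
Step 2: shift id. Stack=[( id] ptr=2 lookahead=) remaining=[) - ( id ) + ( ( num ) ) $]
Step 3: reduce F->id. Stack=[( F] ptr=2 lookahead=) remaining=[) - ( id ) + ( ( num ) ) $]
Step 4: reduce T->F. Stack=[( T] ptr=2 lookahead=) remaining=[) - ( id ) + ( ( num ) ) $]
Step 5: reduce E->T. Stack=[( E] ptr=2 lookahead=) remaining=[) - ( id ) + ( ( num ) ) $]
Step 6: shift ). Stack=[( E )] ptr=3 lookahead=- remaining=[- ( id ) + ( ( num ) ) $]
Step 7: reduce F->( E ). Stack=[F] ptr=3 lookahead=- remaining=[- ( id ) + ( ( num ) ) $]
Step 8: reduce T->F. Stack=[T] ptr=3 lookahead=- remaining=[- ( id ) + ( ( num ) ) $]
Step 9: reduce E->T. Stack=[E] ptr=3 lookahead=- remaining=[- ( id ) + ( ( num ) ) $]
Step 10: shift -. Stack=[E -] ptr=4 lookahead=( remaining=[( id ) + ( ( num ) ) $]
Step 11: shift (. Stack=[E - (] ptr=5 lookahead=id remaining=[id ) + ( ( num ) ) $]
Step 12: shift id. Stack=[E - ( id] ptr=6 lookahead=) remaining=[) + ( ( num ) ) $]
Step 13: reduce F->id. Stack=[E - ( F] ptr=6 lookahead=) remaining=[) + ( ( num ) ) $]
Step 14: reduce T->F. Stack=[E - ( T] ptr=6 lookahead=) remaining=[) + ( ( num ) ) $]
Step 15: reduce E->T. Stack=[E - ( E] ptr=6 lookahead=) remaining=[) + ( ( num ) ) $]
Step 16: shift ). Stack=[E - ( E )] ptr=7 lookahead=+ remaining=[+ ( ( num ) ) $]
Step 17: reduce F->( E ). Stack=[E - F] ptr=7 lookahead=+ remaining=[+ ( ( num ) ) $]
Step 18: reduce T->F. Stack=[E - T] ptr=7 lookahead=+ remaining=[+ ( ( num ) ) $]
Step 19: reduce E->E - T. Stack=[E] ptr=7 lookahead=+ remaining=[+ ( ( num ) ) $]
Step 20: shift +. Stack=[E +] ptr=8 lookahead=( remaining=[( ( num ) ) $]
Step 21: shift (. Stack=[E + (] ptr=9 lookahead=( remaining=[( num ) ) $]
Step 22: shift (. Stack=[E + ( (] ptr=10 lookahead=num remaining=[num ) ) $]
Step 23: shift num. Stack=[E + ( ( num] ptr=11 lookahead=) remaining=[) ) $]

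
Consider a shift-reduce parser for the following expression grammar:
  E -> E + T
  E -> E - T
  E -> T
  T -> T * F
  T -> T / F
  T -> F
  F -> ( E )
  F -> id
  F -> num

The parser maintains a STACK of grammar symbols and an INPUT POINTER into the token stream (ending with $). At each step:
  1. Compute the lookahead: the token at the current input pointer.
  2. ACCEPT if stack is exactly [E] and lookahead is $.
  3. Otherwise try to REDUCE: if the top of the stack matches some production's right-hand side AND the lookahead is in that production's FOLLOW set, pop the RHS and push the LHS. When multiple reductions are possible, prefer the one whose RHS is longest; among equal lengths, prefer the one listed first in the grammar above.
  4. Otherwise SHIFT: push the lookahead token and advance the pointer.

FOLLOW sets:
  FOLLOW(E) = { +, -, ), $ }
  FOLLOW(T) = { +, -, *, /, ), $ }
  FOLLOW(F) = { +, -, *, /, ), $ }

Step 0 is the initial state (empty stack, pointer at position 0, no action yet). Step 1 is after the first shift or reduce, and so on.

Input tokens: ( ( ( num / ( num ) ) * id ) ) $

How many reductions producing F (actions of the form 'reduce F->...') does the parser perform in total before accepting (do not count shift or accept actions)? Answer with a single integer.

Step 1: shift (. Stack=[(] ptr=1 lookahead=( remaining=[( ( num / ( num ) ) * id ) ) $]
Step 2: shift (. Stack=[( (] ptr=2 lookahead=( remaining=[( num / ( num ) ) * id ) ) $]
Step 3: shift (. Stack=[( ( (] ptr=3 lookahead=num remaining=[num / ( num ) ) * id ) ) $]
Step 4: shift num. Stack=[( ( ( num] ptr=4 lookahead=/ remaining=[/ ( num ) ) * id ) ) $]
Step 5: reduce F->num. Stack=[( ( ( F] ptr=4 lookahead=/ remaining=[/ ( num ) ) * id ) ) $]
Step 6: reduce T->F. Stack=[( ( ( T] ptr=4 lookahead=/ remaining=[/ ( num ) ) * id ) ) $]
Step 7: shift /. Stack=[( ( ( T /] ptr=5 lookahead=( remaining=[( num ) ) * id ) ) $]
Step 8: shift (. Stack=[( ( ( T / (] ptr=6 lookahead=num remaining=[num ) ) * id ) ) $]
Step 9: shift num. Stack=[( ( ( T / ( num] ptr=7 lookahead=) remaining=[) ) * id ) ) $]
Step 10: reduce F->num. Stack=[( ( ( T / ( F] ptr=7 lookahead=) remaining=[) ) * id ) ) $]
Step 11: reduce T->F. Stack=[( ( ( T / ( T] ptr=7 lookahead=) remaining=[) ) * id ) ) $]
Step 12: reduce E->T. Stack=[( ( ( T / ( E] ptr=7 lookahead=) remaining=[) ) * id ) ) $]
Step 13: shift ). Stack=[( ( ( T / ( E )] ptr=8 lookahead=) remaining=[) * id ) ) $]
Step 14: reduce F->( E ). Stack=[( ( ( T / F] ptr=8 lookahead=) remaining=[) * id ) ) $]
Step 15: reduce T->T / F. Stack=[( ( ( T] ptr=8 lookahead=) remaining=[) * id ) ) $]
Step 16: reduce E->T. Stack=[( ( ( E] ptr=8 lookahead=) remaining=[) * id ) ) $]
Step 17: shift ). Stack=[( ( ( E )] ptr=9 lookahead=* remaining=[* id ) ) $]
Step 18: reduce F->( E ). Stack=[( ( F] ptr=9 lookahead=* remaining=[* id ) ) $]
Step 19: reduce T->F. Stack=[( ( T] ptr=9 lookahead=* remaining=[* id ) ) $]
Step 20: shift *. Stack=[( ( T *] ptr=10 lookahead=id remaining=[id ) ) $]
Step 21: shift id. Stack=[( ( T * id] ptr=11 lookahead=) remaining=[) ) $]
Step 22: reduce F->id. Stack=[( ( T * F] ptr=11 lookahead=) remaining=[) ) $]
Step 23: reduce T->T * F. Stack=[( ( T] ptr=11 lookahead=) remaining=[) ) $]
Step 24: reduce E->T. Stack=[( ( E] ptr=11 lookahead=) remaining=[) ) $]
Step 25: shift ). Stack=[( ( E )] ptr=12 lookahead=) remaining=[) $]
Step 26: reduce F->( E ). Stack=[( F] ptr=12 lookahead=) remaining=[) $]
Step 27: reduce T->F. Stack=[( T] ptr=12 lookahead=) remaining=[) $]
Step 28: reduce E->T. Stack=[( E] ptr=12 lookahead=) remaining=[) $]
Step 29: shift ). Stack=[( E )] ptr=13 lookahead=$ remaining=[$]
Step 30: reduce F->( E ). Stack=[F] ptr=13 lookahead=$ remaining=[$]
Step 31: reduce T->F. Stack=[T] ptr=13 lookahead=$ remaining=[$]
Step 32: reduce E->T. Stack=[E] ptr=13 lookahead=$ remaining=[$]
Step 33: accept. Stack=[E] ptr=13 lookahead=$ remaining=[$]

Answer: 7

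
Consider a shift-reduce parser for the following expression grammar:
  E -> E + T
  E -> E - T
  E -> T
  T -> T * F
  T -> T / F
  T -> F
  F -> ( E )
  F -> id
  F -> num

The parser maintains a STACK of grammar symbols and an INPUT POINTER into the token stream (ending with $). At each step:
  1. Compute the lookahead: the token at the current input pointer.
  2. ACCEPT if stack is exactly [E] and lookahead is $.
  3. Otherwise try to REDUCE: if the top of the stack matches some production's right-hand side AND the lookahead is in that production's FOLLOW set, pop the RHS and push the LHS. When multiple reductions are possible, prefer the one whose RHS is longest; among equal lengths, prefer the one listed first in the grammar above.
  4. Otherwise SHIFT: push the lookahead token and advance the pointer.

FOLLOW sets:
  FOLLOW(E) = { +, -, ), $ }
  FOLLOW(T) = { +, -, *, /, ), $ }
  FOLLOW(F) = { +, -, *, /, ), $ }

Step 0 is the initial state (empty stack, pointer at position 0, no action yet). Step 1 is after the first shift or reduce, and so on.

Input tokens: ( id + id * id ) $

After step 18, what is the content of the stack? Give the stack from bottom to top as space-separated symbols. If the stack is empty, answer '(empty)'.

Answer: E

Derivation:
Step 1: shift (. Stack=[(] ptr=1 lookahead=id remaining=[id + id * id ) $]
Step 2: shift id. Stack=[( id] ptr=2 lookahead=+ remaining=[+ id * id ) $]
Step 3: reduce F->id. Stack=[( F] ptr=2 lookahead=+ remaining=[+ id * id ) $]
Step 4: reduce T->F. Stack=[( T] ptr=2 lookahead=+ remaining=[+ id * id ) $]
Step 5: reduce E->T. Stack=[( E] ptr=2 lookahead=+ remaining=[+ id * id ) $]
Step 6: shift +. Stack=[( E +] ptr=3 lookahead=id remaining=[id * id ) $]
Step 7: shift id. Stack=[( E + id] ptr=4 lookahead=* remaining=[* id ) $]
Step 8: reduce F->id. Stack=[( E + F] ptr=4 lookahead=* remaining=[* id ) $]
Step 9: reduce T->F. Stack=[( E + T] ptr=4 lookahead=* remaining=[* id ) $]
Step 10: shift *. Stack=[( E + T *] ptr=5 lookahead=id remaining=[id ) $]
Step 11: shift id. Stack=[( E + T * id] ptr=6 lookahead=) remaining=[) $]
Step 12: reduce F->id. Stack=[( E + T * F] ptr=6 lookahead=) remaining=[) $]
Step 13: reduce T->T * F. Stack=[( E + T] ptr=6 lookahead=) remaining=[) $]
Step 14: reduce E->E + T. Stack=[( E] ptr=6 lookahead=) remaining=[) $]
Step 15: shift ). Stack=[( E )] ptr=7 lookahead=$ remaining=[$]
Step 16: reduce F->( E ). Stack=[F] ptr=7 lookahead=$ remaining=[$]
Step 17: reduce T->F. Stack=[T] ptr=7 lookahead=$ remaining=[$]
Step 18: reduce E->T. Stack=[E] ptr=7 lookahead=$ remaining=[$]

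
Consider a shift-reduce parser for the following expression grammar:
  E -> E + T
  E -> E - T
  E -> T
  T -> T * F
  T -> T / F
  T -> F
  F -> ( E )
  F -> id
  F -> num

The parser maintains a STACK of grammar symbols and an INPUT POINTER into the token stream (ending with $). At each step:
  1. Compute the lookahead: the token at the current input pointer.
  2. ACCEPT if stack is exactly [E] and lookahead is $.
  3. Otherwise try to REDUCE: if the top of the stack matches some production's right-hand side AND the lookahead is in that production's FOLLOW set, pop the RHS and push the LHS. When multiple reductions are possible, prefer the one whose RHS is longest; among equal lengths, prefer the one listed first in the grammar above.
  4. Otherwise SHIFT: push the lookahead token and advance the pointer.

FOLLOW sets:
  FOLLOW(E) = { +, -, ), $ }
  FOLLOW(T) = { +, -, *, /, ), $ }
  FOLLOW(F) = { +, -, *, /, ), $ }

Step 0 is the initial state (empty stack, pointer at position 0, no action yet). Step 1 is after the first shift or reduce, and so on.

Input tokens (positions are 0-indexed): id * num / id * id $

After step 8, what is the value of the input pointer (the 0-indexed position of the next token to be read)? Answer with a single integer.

Answer: 4

Derivation:
Step 1: shift id. Stack=[id] ptr=1 lookahead=* remaining=[* num / id * id $]
Step 2: reduce F->id. Stack=[F] ptr=1 lookahead=* remaining=[* num / id * id $]
Step 3: reduce T->F. Stack=[T] ptr=1 lookahead=* remaining=[* num / id * id $]
Step 4: shift *. Stack=[T *] ptr=2 lookahead=num remaining=[num / id * id $]
Step 5: shift num. Stack=[T * num] ptr=3 lookahead=/ remaining=[/ id * id $]
Step 6: reduce F->num. Stack=[T * F] ptr=3 lookahead=/ remaining=[/ id * id $]
Step 7: reduce T->T * F. Stack=[T] ptr=3 lookahead=/ remaining=[/ id * id $]
Step 8: shift /. Stack=[T /] ptr=4 lookahead=id remaining=[id * id $]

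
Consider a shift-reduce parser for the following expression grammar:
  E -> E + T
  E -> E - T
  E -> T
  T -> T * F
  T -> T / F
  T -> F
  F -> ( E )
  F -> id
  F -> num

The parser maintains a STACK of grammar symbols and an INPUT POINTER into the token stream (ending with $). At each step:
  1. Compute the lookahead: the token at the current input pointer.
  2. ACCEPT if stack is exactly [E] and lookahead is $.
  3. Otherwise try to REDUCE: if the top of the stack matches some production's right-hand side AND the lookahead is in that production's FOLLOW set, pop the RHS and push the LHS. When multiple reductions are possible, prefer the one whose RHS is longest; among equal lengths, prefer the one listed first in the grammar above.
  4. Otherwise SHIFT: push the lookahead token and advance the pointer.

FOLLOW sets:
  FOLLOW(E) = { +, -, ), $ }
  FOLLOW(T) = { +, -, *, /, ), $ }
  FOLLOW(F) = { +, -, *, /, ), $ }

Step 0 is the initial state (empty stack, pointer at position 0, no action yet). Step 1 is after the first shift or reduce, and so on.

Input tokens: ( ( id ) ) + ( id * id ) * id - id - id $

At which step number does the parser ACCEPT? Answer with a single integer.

Answer: 43

Derivation:
Step 1: shift (. Stack=[(] ptr=1 lookahead=( remaining=[( id ) ) + ( id * id ) * id - id - id $]
Step 2: shift (. Stack=[( (] ptr=2 lookahead=id remaining=[id ) ) + ( id * id ) * id - id - id $]
Step 3: shift id. Stack=[( ( id] ptr=3 lookahead=) remaining=[) ) + ( id * id ) * id - id - id $]
Step 4: reduce F->id. Stack=[( ( F] ptr=3 lookahead=) remaining=[) ) + ( id * id ) * id - id - id $]
Step 5: reduce T->F. Stack=[( ( T] ptr=3 lookahead=) remaining=[) ) + ( id * id ) * id - id - id $]
Step 6: reduce E->T. Stack=[( ( E] ptr=3 lookahead=) remaining=[) ) + ( id * id ) * id - id - id $]
Step 7: shift ). Stack=[( ( E )] ptr=4 lookahead=) remaining=[) + ( id * id ) * id - id - id $]
Step 8: reduce F->( E ). Stack=[( F] ptr=4 lookahead=) remaining=[) + ( id * id ) * id - id - id $]
Step 9: reduce T->F. Stack=[( T] ptr=4 lookahead=) remaining=[) + ( id * id ) * id - id - id $]
Step 10: reduce E->T. Stack=[( E] ptr=4 lookahead=) remaining=[) + ( id * id ) * id - id - id $]
Step 11: shift ). Stack=[( E )] ptr=5 lookahead=+ remaining=[+ ( id * id ) * id - id - id $]
Step 12: reduce F->( E ). Stack=[F] ptr=5 lookahead=+ remaining=[+ ( id * id ) * id - id - id $]
Step 13: reduce T->F. Stack=[T] ptr=5 lookahead=+ remaining=[+ ( id * id ) * id - id - id $]
Step 14: reduce E->T. Stack=[E] ptr=5 lookahead=+ remaining=[+ ( id * id ) * id - id - id $]
Step 15: shift +. Stack=[E +] ptr=6 lookahead=( remaining=[( id * id ) * id - id - id $]
Step 16: shift (. Stack=[E + (] ptr=7 lookahead=id remaining=[id * id ) * id - id - id $]
Step 17: shift id. Stack=[E + ( id] ptr=8 lookahead=* remaining=[* id ) * id - id - id $]
Step 18: reduce F->id. Stack=[E + ( F] ptr=8 lookahead=* remaining=[* id ) * id - id - id $]
Step 19: reduce T->F. Stack=[E + ( T] ptr=8 lookahead=* remaining=[* id ) * id - id - id $]
Step 20: shift *. Stack=[E + ( T *] ptr=9 lookahead=id remaining=[id ) * id - id - id $]
Step 21: shift id. Stack=[E + ( T * id] ptr=10 lookahead=) remaining=[) * id - id - id $]
Step 22: reduce F->id. Stack=[E + ( T * F] ptr=10 lookahead=) remaining=[) * id - id - id $]
Step 23: reduce T->T * F. Stack=[E + ( T] ptr=10 lookahead=) remaining=[) * id - id - id $]
Step 24: reduce E->T. Stack=[E + ( E] ptr=10 lookahead=) remaining=[) * id - id - id $]
Step 25: shift ). Stack=[E + ( E )] ptr=11 lookahead=* remaining=[* id - id - id $]
Step 26: reduce F->( E ). Stack=[E + F] ptr=11 lookahead=* remaining=[* id - id - id $]
Step 27: reduce T->F. Stack=[E + T] ptr=11 lookahead=* remaining=[* id - id - id $]
Step 28: shift *. Stack=[E + T *] ptr=12 lookahead=id remaining=[id - id - id $]
Step 29: shift id. Stack=[E + T * id] ptr=13 lookahead=- remaining=[- id - id $]
Step 30: reduce F->id. Stack=[E + T * F] ptr=13 lookahead=- remaining=[- id - id $]
Step 31: reduce T->T * F. Stack=[E + T] ptr=13 lookahead=- remaining=[- id - id $]
Step 32: reduce E->E + T. Stack=[E] ptr=13 lookahead=- remaining=[- id - id $]
Step 33: shift -. Stack=[E -] ptr=14 lookahead=id remaining=[id - id $]
Step 34: shift id. Stack=[E - id] ptr=15 lookahead=- remaining=[- id $]
Step 35: reduce F->id. Stack=[E - F] ptr=15 lookahead=- remaining=[- id $]
Step 36: reduce T->F. Stack=[E - T] ptr=15 lookahead=- remaining=[- id $]
Step 37: reduce E->E - T. Stack=[E] ptr=15 lookahead=- remaining=[- id $]
Step 38: shift -. Stack=[E -] ptr=16 lookahead=id remaining=[id $]
Step 39: shift id. Stack=[E - id] ptr=17 lookahead=$ remaining=[$]
Step 40: reduce F->id. Stack=[E - F] ptr=17 lookahead=$ remaining=[$]
Step 41: reduce T->F. Stack=[E - T] ptr=17 lookahead=$ remaining=[$]
Step 42: reduce E->E - T. Stack=[E] ptr=17 lookahead=$ remaining=[$]
Step 43: accept. Stack=[E] ptr=17 lookahead=$ remaining=[$]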